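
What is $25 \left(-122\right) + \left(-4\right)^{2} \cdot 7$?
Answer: $-2938$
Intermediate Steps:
$25 \left(-122\right) + \left(-4\right)^{2} \cdot 7 = -3050 + 16 \cdot 7 = -3050 + 112 = -2938$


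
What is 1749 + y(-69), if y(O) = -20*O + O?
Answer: 3060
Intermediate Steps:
y(O) = -19*O
1749 + y(-69) = 1749 - 19*(-69) = 1749 + 1311 = 3060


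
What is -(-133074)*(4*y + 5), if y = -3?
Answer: -931518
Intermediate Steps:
-(-133074)*(4*y + 5) = -(-133074)*(4*(-3) + 5) = -(-133074)*(-12 + 5) = -(-133074)*(-7) = -7393*126 = -931518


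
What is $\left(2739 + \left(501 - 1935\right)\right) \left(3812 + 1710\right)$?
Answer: $7206210$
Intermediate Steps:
$\left(2739 + \left(501 - 1935\right)\right) \left(3812 + 1710\right) = \left(2739 - 1434\right) 5522 = 1305 \cdot 5522 = 7206210$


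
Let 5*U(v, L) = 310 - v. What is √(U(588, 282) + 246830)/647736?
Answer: √385585/809670 ≈ 0.00076692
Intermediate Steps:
U(v, L) = 62 - v/5 (U(v, L) = (310 - v)/5 = 62 - v/5)
√(U(588, 282) + 246830)/647736 = √((62 - ⅕*588) + 246830)/647736 = √((62 - 588/5) + 246830)*(1/647736) = √(-278/5 + 246830)*(1/647736) = √(1233872/5)*(1/647736) = (4*√385585/5)*(1/647736) = √385585/809670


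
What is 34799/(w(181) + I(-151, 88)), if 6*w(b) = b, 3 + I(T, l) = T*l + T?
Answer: -208794/80471 ≈ -2.5947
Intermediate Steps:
I(T, l) = -3 + T + T*l (I(T, l) = -3 + (T*l + T) = -3 + (T + T*l) = -3 + T + T*l)
w(b) = b/6
34799/(w(181) + I(-151, 88)) = 34799/((⅙)*181 + (-3 - 151 - 151*88)) = 34799/(181/6 + (-3 - 151 - 13288)) = 34799/(181/6 - 13442) = 34799/(-80471/6) = 34799*(-6/80471) = -208794/80471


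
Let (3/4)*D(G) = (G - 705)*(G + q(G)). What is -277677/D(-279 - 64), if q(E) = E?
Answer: -833031/2875712 ≈ -0.28968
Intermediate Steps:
D(G) = 8*G*(-705 + G)/3 (D(G) = 4*((G - 705)*(G + G))/3 = 4*((-705 + G)*(2*G))/3 = 4*(2*G*(-705 + G))/3 = 8*G*(-705 + G)/3)
-277677/D(-279 - 64) = -277677*3/(8*(-705 + (-279 - 64))*(-279 - 64)) = -277677*(-3/(2744*(-705 - 343))) = -277677/((8/3)*(-343)*(-1048)) = -277677/2875712/3 = -277677*3/2875712 = -833031/2875712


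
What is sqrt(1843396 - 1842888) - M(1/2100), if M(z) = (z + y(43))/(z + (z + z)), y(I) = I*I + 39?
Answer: -3964801/3 + 2*sqrt(127) ≈ -1.3216e+6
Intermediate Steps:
y(I) = 39 + I**2 (y(I) = I**2 + 39 = 39 + I**2)
M(z) = (1888 + z)/(3*z) (M(z) = (z + (39 + 43**2))/(z + (z + z)) = (z + (39 + 1849))/(z + 2*z) = (z + 1888)/((3*z)) = (1888 + z)*(1/(3*z)) = (1888 + z)/(3*z))
sqrt(1843396 - 1842888) - M(1/2100) = sqrt(1843396 - 1842888) - (1888 + 1/2100)/(3*(1/2100)) = sqrt(508) - (1888 + 1/2100)/(3*1/2100) = 2*sqrt(127) - 2100*3964801/(3*2100) = 2*sqrt(127) - 1*3964801/3 = 2*sqrt(127) - 3964801/3 = -3964801/3 + 2*sqrt(127)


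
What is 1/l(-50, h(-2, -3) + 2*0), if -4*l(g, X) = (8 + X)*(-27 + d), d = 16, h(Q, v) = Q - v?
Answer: 4/99 ≈ 0.040404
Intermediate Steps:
l(g, X) = 22 + 11*X/4 (l(g, X) = -(8 + X)*(-27 + 16)/4 = -(8 + X)*(-11)/4 = -(-88 - 11*X)/4 = 22 + 11*X/4)
1/l(-50, h(-2, -3) + 2*0) = 1/(22 + 11*((-2 - 1*(-3)) + 2*0)/4) = 1/(22 + 11*((-2 + 3) + 0)/4) = 1/(22 + 11*(1 + 0)/4) = 1/(22 + (11/4)*1) = 1/(22 + 11/4) = 1/(99/4) = 4/99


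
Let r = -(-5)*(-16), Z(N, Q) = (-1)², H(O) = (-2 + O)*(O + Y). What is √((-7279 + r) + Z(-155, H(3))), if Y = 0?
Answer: I*√7358 ≈ 85.779*I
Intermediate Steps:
H(O) = O*(-2 + O) (H(O) = (-2 + O)*(O + 0) = (-2 + O)*O = O*(-2 + O))
Z(N, Q) = 1
r = -80 (r = -5*16 = -80)
√((-7279 + r) + Z(-155, H(3))) = √((-7279 - 80) + 1) = √(-7359 + 1) = √(-7358) = I*√7358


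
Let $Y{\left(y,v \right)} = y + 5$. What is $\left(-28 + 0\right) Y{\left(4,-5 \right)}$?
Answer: $-252$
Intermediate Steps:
$Y{\left(y,v \right)} = 5 + y$
$\left(-28 + 0\right) Y{\left(4,-5 \right)} = \left(-28 + 0\right) \left(5 + 4\right) = \left(-28\right) 9 = -252$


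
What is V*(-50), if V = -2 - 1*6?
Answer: 400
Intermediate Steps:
V = -8 (V = -2 - 6 = -8)
V*(-50) = -8*(-50) = 400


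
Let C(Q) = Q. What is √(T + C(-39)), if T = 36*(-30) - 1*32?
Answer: I*√1151 ≈ 33.926*I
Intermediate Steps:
T = -1112 (T = -1080 - 32 = -1112)
√(T + C(-39)) = √(-1112 - 39) = √(-1151) = I*√1151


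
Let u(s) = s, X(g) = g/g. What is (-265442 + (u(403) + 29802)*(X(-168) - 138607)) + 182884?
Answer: -4186676788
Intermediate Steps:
X(g) = 1
(-265442 + (u(403) + 29802)*(X(-168) - 138607)) + 182884 = (-265442 + (403 + 29802)*(1 - 138607)) + 182884 = (-265442 + 30205*(-138606)) + 182884 = (-265442 - 4186594230) + 182884 = -4186859672 + 182884 = -4186676788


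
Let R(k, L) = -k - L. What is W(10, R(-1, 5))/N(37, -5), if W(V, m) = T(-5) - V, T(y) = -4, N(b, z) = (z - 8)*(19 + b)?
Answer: 1/52 ≈ 0.019231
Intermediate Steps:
N(b, z) = (-8 + z)*(19 + b)
R(k, L) = -L - k
W(V, m) = -4 - V
W(10, R(-1, 5))/N(37, -5) = (-4 - 1*10)/(-152 - 8*37 + 19*(-5) + 37*(-5)) = (-4 - 10)/(-152 - 296 - 95 - 185) = -14/(-728) = -14*(-1/728) = 1/52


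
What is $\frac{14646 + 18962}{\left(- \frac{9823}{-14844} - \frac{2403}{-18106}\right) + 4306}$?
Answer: $\frac{4516334857056}{578758806677} \approx 7.8035$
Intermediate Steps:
$\frac{14646 + 18962}{\left(- \frac{9823}{-14844} - \frac{2403}{-18106}\right) + 4306} = \frac{33608}{\left(\left(-9823\right) \left(- \frac{1}{14844}\right) - - \frac{2403}{18106}\right) + 4306} = \frac{33608}{\left(\frac{9823}{14844} + \frac{2403}{18106}\right) + 4306} = \frac{33608}{\frac{106762685}{134382732} + 4306} = \frac{33608}{\frac{578758806677}{134382732}} = 33608 \cdot \frac{134382732}{578758806677} = \frac{4516334857056}{578758806677}$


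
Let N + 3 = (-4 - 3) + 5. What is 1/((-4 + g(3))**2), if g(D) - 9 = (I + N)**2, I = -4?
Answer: 1/7396 ≈ 0.00013521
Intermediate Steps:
N = -5 (N = -3 + ((-4 - 3) + 5) = -3 + (-7 + 5) = -3 - 2 = -5)
g(D) = 90 (g(D) = 9 + (-4 - 5)**2 = 9 + (-9)**2 = 9 + 81 = 90)
1/((-4 + g(3))**2) = 1/((-4 + 90)**2) = 1/(86**2) = 1/7396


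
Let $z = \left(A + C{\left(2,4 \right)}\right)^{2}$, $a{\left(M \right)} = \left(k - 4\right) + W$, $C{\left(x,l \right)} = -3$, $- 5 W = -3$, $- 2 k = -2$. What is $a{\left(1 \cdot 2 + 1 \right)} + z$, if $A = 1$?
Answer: $\frac{8}{5} \approx 1.6$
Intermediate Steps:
$k = 1$ ($k = \left(- \frac{1}{2}\right) \left(-2\right) = 1$)
$W = \frac{3}{5}$ ($W = \left(- \frac{1}{5}\right) \left(-3\right) = \frac{3}{5} \approx 0.6$)
$a{\left(M \right)} = - \frac{12}{5}$ ($a{\left(M \right)} = \left(1 - 4\right) + \frac{3}{5} = -3 + \frac{3}{5} = - \frac{12}{5}$)
$z = 4$ ($z = \left(1 - 3\right)^{2} = \left(-2\right)^{2} = 4$)
$a{\left(1 \cdot 2 + 1 \right)} + z = - \frac{12}{5} + 4 = \frac{8}{5}$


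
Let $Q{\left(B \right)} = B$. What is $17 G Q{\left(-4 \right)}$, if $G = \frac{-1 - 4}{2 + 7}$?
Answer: $\frac{340}{9} \approx 37.778$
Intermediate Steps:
$G = - \frac{5}{9} \approx -0.55556$
$17 G Q{\left(-4 \right)} = 17 \left(- \frac{5}{9}\right) \left(-4\right) = \left(- \frac{85}{9}\right) \left(-4\right) = \frac{340}{9}$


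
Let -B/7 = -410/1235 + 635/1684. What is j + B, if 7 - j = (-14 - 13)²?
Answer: -300445755/415948 ≈ -722.32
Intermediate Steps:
B = -131299/415948 (B = -7*(-410/1235 + 635/1684) = -7*(-410*1/1235 + 635*(1/1684)) = -7*(-82/247 + 635/1684) = -7*18757/415948 = -131299/415948 ≈ -0.31566)
j = -722 (j = 7 - (-14 - 13)² = 7 - 1*(-27)² = 7 - 1*729 = 7 - 729 = -722)
j + B = -722 - 131299/415948 = -300445755/415948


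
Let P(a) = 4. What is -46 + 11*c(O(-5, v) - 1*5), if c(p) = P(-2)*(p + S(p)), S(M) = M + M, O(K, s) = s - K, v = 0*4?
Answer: -46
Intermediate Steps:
v = 0
S(M) = 2*M
c(p) = 12*p (c(p) = 4*(p + 2*p) = 4*(3*p) = 12*p)
-46 + 11*c(O(-5, v) - 1*5) = -46 + 11*(12*((0 - 1*(-5)) - 1*5)) = -46 + 11*(12*((0 + 5) - 5)) = -46 + 11*(12*(5 - 5)) = -46 + 11*(12*0) = -46 + 11*0 = -46 + 0 = -46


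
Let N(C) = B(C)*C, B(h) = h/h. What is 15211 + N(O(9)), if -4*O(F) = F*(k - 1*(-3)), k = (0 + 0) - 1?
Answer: 30413/2 ≈ 15207.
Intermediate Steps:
B(h) = 1
k = -1 (k = 0 - 1 = -1)
O(F) = -F/2 (O(F) = -F*(-1 - 1*(-3))/4 = -F*(-1 + 3)/4 = -F*2/4 = -F/2)
N(C) = C (N(C) = 1*C = C)
15211 + N(O(9)) = 15211 - ½*9 = 15211 - 9/2 = 30413/2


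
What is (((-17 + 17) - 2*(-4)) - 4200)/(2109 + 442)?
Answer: -4192/2551 ≈ -1.6433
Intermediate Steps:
(((-17 + 17) - 2*(-4)) - 4200)/(2109 + 442) = ((0 + 8) - 4200)/2551 = (8 - 4200)*(1/2551) = -4192*1/2551 = -4192/2551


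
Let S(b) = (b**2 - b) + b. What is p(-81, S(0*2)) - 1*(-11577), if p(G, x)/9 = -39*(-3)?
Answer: 12630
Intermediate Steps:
S(b) = b**2
p(G, x) = 1053 (p(G, x) = 9*(-39*(-3)) = 9*117 = 1053)
p(-81, S(0*2)) - 1*(-11577) = 1053 - 1*(-11577) = 1053 + 11577 = 12630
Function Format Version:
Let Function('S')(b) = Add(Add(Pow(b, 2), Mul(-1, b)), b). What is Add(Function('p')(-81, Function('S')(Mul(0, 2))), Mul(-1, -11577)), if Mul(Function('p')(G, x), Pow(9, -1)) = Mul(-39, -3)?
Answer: 12630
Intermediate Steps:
Function('S')(b) = Pow(b, 2)
Function('p')(G, x) = 1053 (Function('p')(G, x) = Mul(9, Mul(-39, -3)) = Mul(9, 117) = 1053)
Add(Function('p')(-81, Function('S')(Mul(0, 2))), Mul(-1, -11577)) = Add(1053, Mul(-1, -11577)) = Add(1053, 11577) = 12630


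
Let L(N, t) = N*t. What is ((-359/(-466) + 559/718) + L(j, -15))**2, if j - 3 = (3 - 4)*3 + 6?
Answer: 54740258579556/6996820609 ≈ 7823.6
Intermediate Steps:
j = 6 (j = 3 + ((3 - 4)*3 + 6) = 3 + (-1*3 + 6) = 3 + (-3 + 6) = 3 + 3 = 6)
((-359/(-466) + 559/718) + L(j, -15))**2 = ((-359/(-466) + 559/718) + 6*(-15))**2 = ((-359*(-1/466) + 559*(1/718)) - 90)**2 = ((359/466 + 559/718) - 90)**2 = (129564/83647 - 90)**2 = (-7398666/83647)**2 = 54740258579556/6996820609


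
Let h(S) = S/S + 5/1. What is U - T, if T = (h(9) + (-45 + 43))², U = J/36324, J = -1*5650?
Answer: -293417/18162 ≈ -16.156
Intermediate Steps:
h(S) = 6 (h(S) = 1 + 5*1 = 1 + 5 = 6)
J = -5650
U = -2825/18162 (U = -5650/36324 = -5650*1/36324 = -2825/18162 ≈ -0.15554)
T = 16 (T = (6 + (-45 + 43))² = (6 - 2)² = 4² = 16)
U - T = -2825/18162 - 1*16 = -2825/18162 - 16 = -293417/18162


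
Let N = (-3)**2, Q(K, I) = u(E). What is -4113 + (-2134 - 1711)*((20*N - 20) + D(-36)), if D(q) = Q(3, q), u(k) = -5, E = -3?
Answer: -600088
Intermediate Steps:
Q(K, I) = -5
N = 9
D(q) = -5
-4113 + (-2134 - 1711)*((20*N - 20) + D(-36)) = -4113 + (-2134 - 1711)*((20*9 - 20) - 5) = -4113 - 3845*((180 - 20) - 5) = -4113 - 3845*(160 - 5) = -4113 - 3845*155 = -4113 - 595975 = -600088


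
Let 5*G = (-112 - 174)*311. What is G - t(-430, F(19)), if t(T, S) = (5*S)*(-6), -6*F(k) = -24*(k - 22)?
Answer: -90746/5 ≈ -18149.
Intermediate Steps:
F(k) = -88 + 4*k (F(k) = -(-4)*(k - 22) = -(-4)*(-22 + k) = -(528 - 24*k)/6 = -88 + 4*k)
t(T, S) = -30*S
G = -88946/5 (G = ((-112 - 174)*311)/5 = (-286*311)/5 = (⅕)*(-88946) = -88946/5 ≈ -17789.)
G - t(-430, F(19)) = -88946/5 - (-30)*(-88 + 4*19) = -88946/5 - (-30)*(-88 + 76) = -88946/5 - (-30)*(-12) = -88946/5 - 1*360 = -88946/5 - 360 = -90746/5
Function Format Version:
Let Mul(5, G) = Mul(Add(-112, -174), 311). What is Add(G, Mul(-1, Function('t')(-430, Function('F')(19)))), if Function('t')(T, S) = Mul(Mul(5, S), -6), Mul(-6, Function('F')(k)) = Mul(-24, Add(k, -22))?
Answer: Rational(-90746, 5) ≈ -18149.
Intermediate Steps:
Function('F')(k) = Add(-88, Mul(4, k)) (Function('F')(k) = Mul(Rational(-1, 6), Mul(-24, Add(k, -22))) = Mul(Rational(-1, 6), Mul(-24, Add(-22, k))) = Mul(Rational(-1, 6), Add(528, Mul(-24, k))) = Add(-88, Mul(4, k)))
Function('t')(T, S) = Mul(-30, S)
G = Rational(-88946, 5) (G = Mul(Rational(1, 5), Mul(Add(-112, -174), 311)) = Mul(Rational(1, 5), Mul(-286, 311)) = Mul(Rational(1, 5), -88946) = Rational(-88946, 5) ≈ -17789.)
Add(G, Mul(-1, Function('t')(-430, Function('F')(19)))) = Add(Rational(-88946, 5), Mul(-1, Mul(-30, Add(-88, Mul(4, 19))))) = Add(Rational(-88946, 5), Mul(-1, Mul(-30, Add(-88, 76)))) = Add(Rational(-88946, 5), Mul(-1, Mul(-30, -12))) = Add(Rational(-88946, 5), Mul(-1, 360)) = Add(Rational(-88946, 5), -360) = Rational(-90746, 5)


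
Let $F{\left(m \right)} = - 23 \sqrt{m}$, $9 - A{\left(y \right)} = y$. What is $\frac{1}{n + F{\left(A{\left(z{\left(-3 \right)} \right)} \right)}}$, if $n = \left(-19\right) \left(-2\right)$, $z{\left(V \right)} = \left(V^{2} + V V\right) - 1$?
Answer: $\frac{19}{2838} + \frac{23 i \sqrt{2}}{2838} \approx 0.0066949 + 0.011461 i$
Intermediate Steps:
$z{\left(V \right)} = -1 + 2 V^{2}$ ($z{\left(V \right)} = \left(V^{2} + V^{2}\right) - 1 = 2 V^{2} - 1 = -1 + 2 V^{2}$)
$A{\left(y \right)} = 9 - y$
$n = 38$
$\frac{1}{n + F{\left(A{\left(z{\left(-3 \right)} \right)} \right)}} = \frac{1}{38 - 23 \sqrt{9 - \left(-1 + 2 \left(-3\right)^{2}\right)}} = \frac{1}{38 - 23 \sqrt{9 - \left(-1 + 2 \cdot 9\right)}} = \frac{1}{38 - 23 \sqrt{9 - \left(-1 + 18\right)}} = \frac{1}{38 - 23 \sqrt{9 - 17}} = \frac{1}{38 - 23 \sqrt{-8}} = \frac{1}{38 - 23 \cdot 2 i \sqrt{2}} = \frac{1}{38 - 46 i \sqrt{2}}$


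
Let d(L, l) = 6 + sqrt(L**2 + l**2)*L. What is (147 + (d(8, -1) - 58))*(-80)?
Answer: -7600 - 640*sqrt(65) ≈ -12760.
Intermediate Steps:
d(L, l) = 6 + L*sqrt(L**2 + l**2)
(147 + (d(8, -1) - 58))*(-80) = (147 + ((6 + 8*sqrt(8**2 + (-1)**2)) - 58))*(-80) = (147 + ((6 + 8*sqrt(64 + 1)) - 58))*(-80) = (147 + ((6 + 8*sqrt(65)) - 58))*(-80) = (147 + (-52 + 8*sqrt(65)))*(-80) = (95 + 8*sqrt(65))*(-80) = -7600 - 640*sqrt(65)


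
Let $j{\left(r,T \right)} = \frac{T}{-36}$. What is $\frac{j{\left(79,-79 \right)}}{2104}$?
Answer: $\frac{79}{75744} \approx 0.001043$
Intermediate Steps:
$j{\left(r,T \right)} = - \frac{T}{36}$ ($j{\left(r,T \right)} = T \left(- \frac{1}{36}\right) = - \frac{T}{36}$)
$\frac{j{\left(79,-79 \right)}}{2104} = \frac{\left(- \frac{1}{36}\right) \left(-79\right)}{2104} = \frac{79}{36} \cdot \frac{1}{2104} = \frac{79}{75744}$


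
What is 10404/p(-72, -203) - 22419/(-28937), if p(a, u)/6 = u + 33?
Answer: -1363692/144685 ≈ -9.4252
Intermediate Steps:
p(a, u) = 198 + 6*u (p(a, u) = 6*(u + 33) = 6*(33 + u) = 198 + 6*u)
10404/p(-72, -203) - 22419/(-28937) = 10404/(198 + 6*(-203)) - 22419/(-28937) = 10404/(198 - 1218) - 22419*(-1/28937) = 10404/(-1020) + 22419/28937 = 10404*(-1/1020) + 22419/28937 = -51/5 + 22419/28937 = -1363692/144685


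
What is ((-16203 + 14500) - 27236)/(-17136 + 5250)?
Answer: 28939/11886 ≈ 2.4347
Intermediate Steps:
((-16203 + 14500) - 27236)/(-17136 + 5250) = (-1703 - 27236)/(-11886) = -28939*(-1/11886) = 28939/11886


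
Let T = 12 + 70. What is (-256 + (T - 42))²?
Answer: 46656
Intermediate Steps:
T = 82
(-256 + (T - 42))² = (-256 + (82 - 42))² = (-256 + 40)² = (-216)² = 46656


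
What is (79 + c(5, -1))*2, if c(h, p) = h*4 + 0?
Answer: 198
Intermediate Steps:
c(h, p) = 4*h (c(h, p) = 4*h + 0 = 4*h)
(79 + c(5, -1))*2 = (79 + 4*5)*2 = (79 + 20)*2 = 99*2 = 198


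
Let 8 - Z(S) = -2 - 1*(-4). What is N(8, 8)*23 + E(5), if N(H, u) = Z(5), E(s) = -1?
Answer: 137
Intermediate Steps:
Z(S) = 6 (Z(S) = 8 - (-2 - 1*(-4)) = 8 - (-2 + 4) = 8 - 1*2 = 8 - 2 = 6)
N(H, u) = 6
N(8, 8)*23 + E(5) = 6*23 - 1 = 138 - 1 = 137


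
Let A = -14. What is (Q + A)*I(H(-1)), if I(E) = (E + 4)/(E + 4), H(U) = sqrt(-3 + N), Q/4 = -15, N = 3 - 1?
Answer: -74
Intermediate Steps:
N = 2
Q = -60 (Q = 4*(-15) = -60)
H(U) = I (H(U) = sqrt(-3 + 2) = sqrt(-1) = I)
I(E) = 1 (I(E) = (4 + E)/(4 + E) = 1)
(Q + A)*I(H(-1)) = (-60 - 14)*1 = -74*1 = -74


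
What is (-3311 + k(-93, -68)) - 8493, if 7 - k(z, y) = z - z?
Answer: -11797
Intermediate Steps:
k(z, y) = 7 (k(z, y) = 7 - (z - z) = 7 - 1*0 = 7 + 0 = 7)
(-3311 + k(-93, -68)) - 8493 = (-3311 + 7) - 8493 = -3304 - 8493 = -11797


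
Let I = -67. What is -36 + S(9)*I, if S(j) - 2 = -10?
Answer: 500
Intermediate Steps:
S(j) = -8 (S(j) = 2 - 10 = -8)
-36 + S(9)*I = -36 - 8*(-67) = -36 + 536 = 500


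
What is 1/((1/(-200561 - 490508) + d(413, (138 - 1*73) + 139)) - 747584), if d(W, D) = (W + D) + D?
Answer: -691069/516064759648 ≈ -1.3391e-6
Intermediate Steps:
d(W, D) = W + 2*D (d(W, D) = (D + W) + D = W + 2*D)
1/((1/(-200561 - 490508) + d(413, (138 - 1*73) + 139)) - 747584) = 1/((1/(-200561 - 490508) + (413 + 2*((138 - 1*73) + 139))) - 747584) = 1/((1/(-691069) + (413 + 2*((138 - 73) + 139))) - 747584) = 1/((-1/691069 + (413 + 2*(65 + 139))) - 747584) = 1/((-1/691069 + (413 + 2*204)) - 747584) = 1/((-1/691069 + (413 + 408)) - 747584) = 1/((-1/691069 + 821) - 747584) = 1/(567367648/691069 - 747584) = 1/(-516064759648/691069) = -691069/516064759648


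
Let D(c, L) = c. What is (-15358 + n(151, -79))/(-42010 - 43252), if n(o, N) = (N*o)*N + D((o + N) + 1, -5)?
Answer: -463553/42631 ≈ -10.874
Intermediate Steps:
n(o, N) = 1 + N + o + o*N**2 (n(o, N) = (N*o)*N + ((o + N) + 1) = o*N**2 + ((N + o) + 1) = o*N**2 + (1 + N + o) = 1 + N + o + o*N**2)
(-15358 + n(151, -79))/(-42010 - 43252) = (-15358 + (1 - 79 + 151 + 151*(-79)**2))/(-42010 - 43252) = (-15358 + (1 - 79 + 151 + 151*6241))/(-85262) = (-15358 + (1 - 79 + 151 + 942391))*(-1/85262) = (-15358 + 942464)*(-1/85262) = 927106*(-1/85262) = -463553/42631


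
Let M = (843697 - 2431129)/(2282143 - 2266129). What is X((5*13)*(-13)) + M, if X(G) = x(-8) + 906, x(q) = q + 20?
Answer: 2185570/2669 ≈ 818.87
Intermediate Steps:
x(q) = 20 + q
X(G) = 918 (X(G) = (20 - 8) + 906 = 12 + 906 = 918)
M = -264572/2669 (M = -1587432/16014 = -1587432*1/16014 = -264572/2669 ≈ -99.128)
X((5*13)*(-13)) + M = 918 - 264572/2669 = 2185570/2669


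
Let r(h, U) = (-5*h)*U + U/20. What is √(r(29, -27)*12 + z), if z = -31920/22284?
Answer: √4048683238155/9285 ≈ 216.71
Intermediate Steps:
r(h, U) = U/20 - 5*U*h (r(h, U) = -5*U*h + U*(1/20) = -5*U*h + U/20 = U/20 - 5*U*h)
z = -2660/1857 (z = -31920*1/22284 = -2660/1857 ≈ -1.4324)
√(r(29, -27)*12 + z) = √(((1/20)*(-27)*(1 - 100*29))*12 - 2660/1857) = √(((1/20)*(-27)*(1 - 2900))*12 - 2660/1857) = √(((1/20)*(-27)*(-2899))*12 - 2660/1857) = √((78273/20)*12 - 2660/1857) = √(234819/5 - 2660/1857) = √(436045583/9285) = √4048683238155/9285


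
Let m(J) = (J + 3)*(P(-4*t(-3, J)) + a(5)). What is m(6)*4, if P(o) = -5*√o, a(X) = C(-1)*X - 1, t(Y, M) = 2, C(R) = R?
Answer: -216 - 360*I*√2 ≈ -216.0 - 509.12*I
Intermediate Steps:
a(X) = -1 - X (a(X) = -X - 1 = -1 - X)
m(J) = (-6 - 10*I*√2)*(3 + J) (m(J) = (J + 3)*(-5*2*I*√2 + (-1 - 1*5)) = (3 + J)*(-10*I*√2 + (-1 - 5)) = (3 + J)*(-10*I*√2 - 6) = (3 + J)*(-6 - 10*I*√2) = (-6 - 10*I*√2)*(3 + J))
m(6)*4 = (-18 - 6*6 - 30*I*√2 - 10*I*6*√2)*4 = (-18 - 36 - 30*I*√2 - 60*I*√2)*4 = (-54 - 90*I*√2)*4 = -216 - 360*I*√2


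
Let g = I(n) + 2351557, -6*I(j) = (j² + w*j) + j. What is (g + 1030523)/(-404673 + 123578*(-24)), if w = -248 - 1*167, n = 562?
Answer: -10104652/10111635 ≈ -0.99931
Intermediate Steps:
w = -415 (w = -248 - 167 = -415)
I(j) = 69*j - j²/6 (I(j) = -((j² - 415*j) + j)/6 = -(j² - 414*j)/6 = 69*j - j²/6)
g = 7013083/3 (g = (⅙)*562*(414 - 1*562) + 2351557 = (⅙)*562*(414 - 562) + 2351557 = (⅙)*562*(-148) + 2351557 = -41588/3 + 2351557 = 7013083/3 ≈ 2.3377e+6)
(g + 1030523)/(-404673 + 123578*(-24)) = (7013083/3 + 1030523)/(-404673 + 123578*(-24)) = 10104652/(3*(-404673 - 2965872)) = (10104652/3)/(-3370545) = (10104652/3)*(-1/3370545) = -10104652/10111635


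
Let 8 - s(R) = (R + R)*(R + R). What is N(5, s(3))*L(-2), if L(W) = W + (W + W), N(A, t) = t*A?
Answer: 840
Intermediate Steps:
s(R) = 8 - 4*R² (s(R) = 8 - (R + R)*(R + R) = 8 - 2*R*2*R = 8 - 4*R²)
N(A, t) = A*t
L(W) = 3*W (L(W) = W + 2*W = 3*W)
N(5, s(3))*L(-2) = (5*(8 - 4*3²))*(3*(-2)) = (5*(8 - 4*9))*(-6) = (5*(8 - 36))*(-6) = (5*(-28))*(-6) = -140*(-6) = 840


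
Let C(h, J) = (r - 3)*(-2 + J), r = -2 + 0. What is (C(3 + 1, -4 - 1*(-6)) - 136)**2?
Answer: 18496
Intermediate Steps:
r = -2
C(h, J) = 10 - 5*J (C(h, J) = (-2 - 3)*(-2 + J) = -5*(-2 + J) = 10 - 5*J)
(C(3 + 1, -4 - 1*(-6)) - 136)**2 = ((10 - 5*(-4 - 1*(-6))) - 136)**2 = ((10 - 5*(-4 + 6)) - 136)**2 = ((10 - 5*2) - 136)**2 = ((10 - 10) - 136)**2 = (0 - 136)**2 = (-136)**2 = 18496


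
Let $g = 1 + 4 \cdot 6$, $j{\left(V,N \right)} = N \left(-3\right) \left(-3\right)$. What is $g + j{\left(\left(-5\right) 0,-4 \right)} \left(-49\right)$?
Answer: $1789$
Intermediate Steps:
$j{\left(V,N \right)} = 9 N$ ($j{\left(V,N \right)} = - 3 N \left(-3\right) = 9 N$)
$g = 25$ ($g = 1 + 24 = 25$)
$g + j{\left(\left(-5\right) 0,-4 \right)} \left(-49\right) = 25 + 9 \left(-4\right) \left(-49\right) = 25 - -1764 = 25 + 1764 = 1789$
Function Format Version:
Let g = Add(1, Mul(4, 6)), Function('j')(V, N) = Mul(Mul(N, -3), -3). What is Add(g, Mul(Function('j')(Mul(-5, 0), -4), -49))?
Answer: 1789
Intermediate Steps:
Function('j')(V, N) = Mul(9, N) (Function('j')(V, N) = Mul(Mul(-3, N), -3) = Mul(9, N))
g = 25 (g = Add(1, 24) = 25)
Add(g, Mul(Function('j')(Mul(-5, 0), -4), -49)) = Add(25, Mul(Mul(9, -4), -49)) = Add(25, Mul(-36, -49)) = Add(25, 1764) = 1789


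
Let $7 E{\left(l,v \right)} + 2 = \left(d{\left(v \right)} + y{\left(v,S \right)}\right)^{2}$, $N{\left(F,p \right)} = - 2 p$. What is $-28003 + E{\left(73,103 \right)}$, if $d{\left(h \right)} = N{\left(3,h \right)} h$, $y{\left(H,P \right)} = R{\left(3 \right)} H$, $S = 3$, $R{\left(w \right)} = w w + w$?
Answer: $57012043$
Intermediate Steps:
$R{\left(w \right)} = w + w^{2}$ ($R{\left(w \right)} = w^{2} + w = w + w^{2}$)
$y{\left(H,P \right)} = 12 H$ ($y{\left(H,P \right)} = 3 \left(1 + 3\right) H = 3 \cdot 4 H = 12 H$)
$d{\left(h \right)} = - 2 h^{2}$ ($d{\left(h \right)} = - 2 h h = - 2 h^{2}$)
$E{\left(l,v \right)} = - \frac{2}{7} + \frac{\left(- 2 v^{2} + 12 v\right)^{2}}{7}$
$-28003 + E{\left(73,103 \right)} = -28003 - \left(\frac{2}{7} - \frac{4 \cdot 103^{2} \left(6 - 103\right)^{2}}{7}\right) = -28003 - \left(\frac{2}{7} - \frac{42436 \left(6 - 103\right)^{2}}{7}\right) = -28003 - \left(\frac{2}{7} - \frac{42436 \left(-97\right)^{2}}{7}\right) = -28003 - \left(\frac{2}{7} - \frac{399280324}{7}\right) = -28003 + \left(- \frac{2}{7} + \frac{399280324}{7}\right) = -28003 + 57040046 = 57012043$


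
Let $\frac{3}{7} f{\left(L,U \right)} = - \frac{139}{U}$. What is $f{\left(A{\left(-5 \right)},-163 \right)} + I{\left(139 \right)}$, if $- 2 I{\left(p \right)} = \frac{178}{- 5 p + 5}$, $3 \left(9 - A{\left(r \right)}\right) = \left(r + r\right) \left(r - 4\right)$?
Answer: $\frac{238297}{112470} \approx 2.1188$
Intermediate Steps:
$A{\left(r \right)} = 9 - \frac{2 r \left(-4 + r\right)}{3}$ ($A{\left(r \right)} = 9 - \frac{\left(r + r\right) \left(r - 4\right)}{3} = 9 - \frac{2 r \left(-4 + r\right)}{3}$)
$f{\left(L,U \right)} = - \frac{973}{3 U}$ ($f{\left(L,U \right)} = \frac{7 \left(- \frac{139}{U}\right)}{3} = - \frac{973}{3 U}$)
$I{\left(p \right)} = - \frac{89}{5 - 5 p}$ ($I{\left(p \right)} = - \frac{178 \frac{1}{- 5 p + 5}}{2} = - \frac{178 \frac{1}{5 - 5 p}}{2} = - \frac{89}{5 - 5 p}$)
$f{\left(A{\left(-5 \right)},-163 \right)} + I{\left(139 \right)} = - \frac{973}{3 \left(-163\right)} + \frac{89}{5 \left(-1 + 139\right)} = \left(- \frac{973}{3}\right) \left(- \frac{1}{163}\right) + \frac{89}{5 \cdot 138} = \frac{973}{489} + \frac{89}{5} \cdot \frac{1}{138} = \frac{973}{489} + \frac{89}{690} = \frac{238297}{112470}$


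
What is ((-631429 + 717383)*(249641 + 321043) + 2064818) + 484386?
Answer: 49055121740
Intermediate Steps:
((-631429 + 717383)*(249641 + 321043) + 2064818) + 484386 = (85954*570684 + 2064818) + 484386 = (49052572536 + 2064818) + 484386 = 49054637354 + 484386 = 49055121740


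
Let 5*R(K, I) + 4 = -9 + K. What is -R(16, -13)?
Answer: -⅗ ≈ -0.60000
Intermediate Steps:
R(K, I) = -13/5 + K/5 (R(K, I) = -⅘ + (-9 + K)/5 = -⅘ + (-9/5 + K/5) = -13/5 + K/5)
-R(16, -13) = -(-13/5 + (⅕)*16) = -(-13/5 + 16/5) = -1*⅗ = -⅗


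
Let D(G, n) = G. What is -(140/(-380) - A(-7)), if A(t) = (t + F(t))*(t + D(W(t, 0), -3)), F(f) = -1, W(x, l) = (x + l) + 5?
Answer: 1375/19 ≈ 72.368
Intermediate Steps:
W(x, l) = 5 + l + x (W(x, l) = (l + x) + 5 = 5 + l + x)
A(t) = (-1 + t)*(5 + 2*t) (A(t) = (t - 1)*(t + (5 + 0 + t)) = (-1 + t)*(t + (5 + t)) = (-1 + t)*(5 + 2*t))
-(140/(-380) - A(-7)) = -(140/(-380) - (-5 + 2*(-7)² + 3*(-7))) = -(140*(-1/380) - (-5 + 2*49 - 21)) = -(-7/19 - (-5 + 98 - 21)) = -(-7/19 - 1*72) = -(-7/19 - 72) = -1*(-1375/19) = 1375/19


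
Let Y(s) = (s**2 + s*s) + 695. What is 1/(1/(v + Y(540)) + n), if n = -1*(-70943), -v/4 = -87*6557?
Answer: 2865731/203303554334 ≈ 1.4096e-5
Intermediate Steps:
Y(s) = 695 + 2*s**2 (Y(s) = (s**2 + s**2) + 695 = 2*s**2 + 695 = 695 + 2*s**2)
v = 2281836 (v = -(-348)*6557 = -4*(-570459) = 2281836)
n = 70943
1/(1/(v + Y(540)) + n) = 1/(1/(2281836 + (695 + 2*540**2)) + 70943) = 1/(1/(2281836 + (695 + 2*291600)) + 70943) = 1/(1/(2281836 + (695 + 583200)) + 70943) = 1/(1/(2281836 + 583895) + 70943) = 1/(1/2865731 + 70943) = 1/(203303554334/2865731) = 2865731/203303554334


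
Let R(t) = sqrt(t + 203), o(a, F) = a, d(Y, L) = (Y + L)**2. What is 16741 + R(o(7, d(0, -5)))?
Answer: 16741 + sqrt(210) ≈ 16756.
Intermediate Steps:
d(Y, L) = (L + Y)**2
R(t) = sqrt(203 + t)
16741 + R(o(7, d(0, -5))) = 16741 + sqrt(203 + 7) = 16741 + sqrt(210)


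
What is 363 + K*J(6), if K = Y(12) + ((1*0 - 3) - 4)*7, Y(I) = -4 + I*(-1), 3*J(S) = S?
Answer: 233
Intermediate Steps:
J(S) = S/3
Y(I) = -4 - I
K = -65 (K = (-4 - 1*12) + ((1*0 - 3) - 4)*7 = (-4 - 12) + ((0 - 3) - 4)*7 = -16 + (-3 - 4)*7 = -16 - 7*7 = -16 - 49 = -65)
363 + K*J(6) = 363 - 65*6/3 = 363 - 65*2 = 363 - 130 = 233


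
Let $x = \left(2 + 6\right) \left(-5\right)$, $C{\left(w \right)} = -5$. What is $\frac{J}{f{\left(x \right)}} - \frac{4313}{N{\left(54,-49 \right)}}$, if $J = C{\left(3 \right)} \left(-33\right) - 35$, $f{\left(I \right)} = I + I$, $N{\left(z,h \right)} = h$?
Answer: $\frac{33867}{392} \approx 86.395$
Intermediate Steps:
$x = -40$ ($x = 8 \left(-5\right) = -40$)
$f{\left(I \right)} = 2 I$
$J = 130$ ($J = \left(-5\right) \left(-33\right) - 35 = 165 - 35 = 130$)
$\frac{J}{f{\left(x \right)}} - \frac{4313}{N{\left(54,-49 \right)}} = \frac{130}{2 \left(-40\right)} - \frac{4313}{-49} = \frac{130}{-80} - - \frac{4313}{49} = 130 \left(- \frac{1}{80}\right) + \frac{4313}{49} = - \frac{13}{8} + \frac{4313}{49} = \frac{33867}{392}$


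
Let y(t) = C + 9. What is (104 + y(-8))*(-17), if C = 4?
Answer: -1989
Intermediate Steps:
y(t) = 13 (y(t) = 4 + 9 = 13)
(104 + y(-8))*(-17) = (104 + 13)*(-17) = 117*(-17) = -1989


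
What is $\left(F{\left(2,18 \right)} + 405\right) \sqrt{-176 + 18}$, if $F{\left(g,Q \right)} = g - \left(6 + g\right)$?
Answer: $399 i \sqrt{158} \approx 5015.4 i$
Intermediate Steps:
$F{\left(g,Q \right)} = -6$
$\left(F{\left(2,18 \right)} + 405\right) \sqrt{-176 + 18} = \left(-6 + 405\right) \sqrt{-176 + 18} = 399 \sqrt{-158} = 399 i \sqrt{158}$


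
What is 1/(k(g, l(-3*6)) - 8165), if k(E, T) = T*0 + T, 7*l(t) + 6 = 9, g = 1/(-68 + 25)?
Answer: -7/57152 ≈ -0.00012248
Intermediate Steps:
g = -1/43 (g = 1/(-43) = -1/43 ≈ -0.023256)
l(t) = 3/7 (l(t) = -6/7 + (⅐)*9 = -6/7 + 9/7 = 3/7)
k(E, T) = T (k(E, T) = 0 + T = T)
1/(k(g, l(-3*6)) - 8165) = 1/(3/7 - 8165) = 1/(-57152/7) = -7/57152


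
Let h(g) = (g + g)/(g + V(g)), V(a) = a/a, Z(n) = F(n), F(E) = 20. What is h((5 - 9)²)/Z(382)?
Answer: 8/85 ≈ 0.094118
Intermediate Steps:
Z(n) = 20
V(a) = 1
h(g) = 2*g/(1 + g) (h(g) = (g + g)/(g + 1) = (2*g)/(1 + g) = 2*g/(1 + g))
h((5 - 9)²)/Z(382) = (2*(5 - 9)²/(1 + (5 - 9)²))/20 = (2*(-4)²/(1 + (-4)²))*(1/20) = (2*16/(1 + 16))*(1/20) = (2*16/17)*(1/20) = (2*16*(1/17))*(1/20) = (32/17)*(1/20) = 8/85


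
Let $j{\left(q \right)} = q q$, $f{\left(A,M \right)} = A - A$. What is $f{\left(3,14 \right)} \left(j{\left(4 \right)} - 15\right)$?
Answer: $0$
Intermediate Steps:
$f{\left(A,M \right)} = 0$
$j{\left(q \right)} = q^{2}$
$f{\left(3,14 \right)} \left(j{\left(4 \right)} - 15\right) = 0 \left(4^{2} - 15\right) = 0 \left(16 - 15\right) = 0 \cdot 1 = 0$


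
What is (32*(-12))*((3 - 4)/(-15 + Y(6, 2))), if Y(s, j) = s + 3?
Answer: -64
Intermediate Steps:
Y(s, j) = 3 + s
(32*(-12))*((3 - 4)/(-15 + Y(6, 2))) = (32*(-12))*((3 - 4)/(-15 + (3 + 6))) = -(-384)/(-15 + 9) = -(-384)/(-6) = -(-384)*(-1)/6 = -384*1/6 = -64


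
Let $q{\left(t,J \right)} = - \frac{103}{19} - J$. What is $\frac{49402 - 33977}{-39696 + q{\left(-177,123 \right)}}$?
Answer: $- \frac{293075}{756664} \approx -0.38733$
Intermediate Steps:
$q{\left(t,J \right)} = - \frac{103}{19} - J$ ($q{\left(t,J \right)} = \left(-103\right) \frac{1}{19} - J = - \frac{103}{19} - J$)
$\frac{49402 - 33977}{-39696 + q{\left(-177,123 \right)}} = \frac{49402 - 33977}{-39696 - \frac{2440}{19}} = \frac{15425}{-39696 - \frac{2440}{19}} = \frac{15425}{- \frac{756664}{19}} = 15425 \left(- \frac{19}{756664}\right) = - \frac{293075}{756664}$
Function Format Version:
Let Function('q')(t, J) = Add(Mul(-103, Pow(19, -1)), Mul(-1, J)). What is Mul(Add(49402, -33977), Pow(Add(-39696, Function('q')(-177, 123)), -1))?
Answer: Rational(-293075, 756664) ≈ -0.38733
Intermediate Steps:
Function('q')(t, J) = Add(Rational(-103, 19), Mul(-1, J)) (Function('q')(t, J) = Add(Mul(-103, Rational(1, 19)), Mul(-1, J)) = Add(Rational(-103, 19), Mul(-1, J)))
Mul(Add(49402, -33977), Pow(Add(-39696, Function('q')(-177, 123)), -1)) = Mul(Add(49402, -33977), Pow(Add(-39696, Add(Rational(-103, 19), Mul(-1, 123))), -1)) = Mul(15425, Pow(Add(-39696, Add(Rational(-103, 19), -123)), -1)) = Mul(15425, Pow(Add(-39696, Rational(-2440, 19)), -1)) = Mul(15425, Pow(Rational(-756664, 19), -1)) = Mul(15425, Rational(-19, 756664)) = Rational(-293075, 756664)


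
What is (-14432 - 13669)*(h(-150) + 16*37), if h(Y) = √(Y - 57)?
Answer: -16635792 - 84303*I*√23 ≈ -1.6636e+7 - 4.043e+5*I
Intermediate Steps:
h(Y) = √(-57 + Y)
(-14432 - 13669)*(h(-150) + 16*37) = (-14432 - 13669)*(√(-57 - 150) + 16*37) = -28101*(√(-207) + 592) = -28101*(3*I*√23 + 592) = -28101*(592 + 3*I*√23) = -16635792 - 84303*I*√23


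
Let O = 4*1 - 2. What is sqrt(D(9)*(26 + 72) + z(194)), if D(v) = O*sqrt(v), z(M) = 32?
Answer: 2*sqrt(155) ≈ 24.900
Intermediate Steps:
O = 2 (O = 4 - 2 = 2)
D(v) = 2*sqrt(v)
sqrt(D(9)*(26 + 72) + z(194)) = sqrt((2*sqrt(9))*(26 + 72) + 32) = sqrt((2*3)*98 + 32) = sqrt(6*98 + 32) = sqrt(588 + 32) = sqrt(620) = 2*sqrt(155)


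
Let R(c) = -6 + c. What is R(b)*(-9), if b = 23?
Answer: -153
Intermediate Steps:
R(b)*(-9) = (-6 + 23)*(-9) = 17*(-9) = -153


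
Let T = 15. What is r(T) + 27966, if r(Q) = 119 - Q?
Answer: 28070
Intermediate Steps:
r(T) + 27966 = (119 - 1*15) + 27966 = (119 - 15) + 27966 = 104 + 27966 = 28070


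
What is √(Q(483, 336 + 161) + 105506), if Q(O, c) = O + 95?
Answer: 2*√26521 ≈ 325.71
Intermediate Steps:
Q(O, c) = 95 + O
√(Q(483, 336 + 161) + 105506) = √((95 + 483) + 105506) = √(578 + 105506) = √106084 = 2*√26521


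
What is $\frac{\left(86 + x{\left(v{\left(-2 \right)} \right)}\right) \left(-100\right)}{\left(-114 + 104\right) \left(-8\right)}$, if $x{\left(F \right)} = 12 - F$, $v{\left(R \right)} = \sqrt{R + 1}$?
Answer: $- \frac{245}{2} + \frac{5 i}{4} \approx -122.5 + 1.25 i$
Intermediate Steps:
$v{\left(R \right)} = \sqrt{1 + R}$
$\frac{\left(86 + x{\left(v{\left(-2 \right)} \right)}\right) \left(-100\right)}{\left(-114 + 104\right) \left(-8\right)} = \frac{\left(86 + \left(12 - \sqrt{1 - 2}\right)\right) \left(-100\right)}{\left(-114 + 104\right) \left(-8\right)} = \frac{\left(86 + \left(12 - \sqrt{-1}\right)\right) \left(-100\right)}{\left(-10\right) \left(-8\right)} = \frac{\left(86 + \left(12 - i\right)\right) \left(-100\right)}{80} = \left(98 - i\right) \left(-100\right) \frac{1}{80} = \left(-9800 + 100 i\right) \frac{1}{80} = - \frac{245}{2} + \frac{5 i}{4}$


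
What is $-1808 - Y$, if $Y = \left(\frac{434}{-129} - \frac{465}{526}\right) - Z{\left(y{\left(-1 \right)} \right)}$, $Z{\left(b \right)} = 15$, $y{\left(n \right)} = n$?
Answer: $- \frac{121373953}{67854} \approx -1788.8$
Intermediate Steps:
$Y = - \frac{1306079}{67854}$ ($Y = \left(\frac{434}{-129} - \frac{465}{526}\right) - 15 = \left(434 \left(- \frac{1}{129}\right) - \frac{465}{526}\right) - 15 = \left(- \frac{434}{129} - \frac{465}{526}\right) - 15 = - \frac{288269}{67854} - 15 = - \frac{1306079}{67854} \approx -19.248$)
$-1808 - Y = -1808 - - \frac{1306079}{67854} = -1808 + \frac{1306079}{67854} = - \frac{121373953}{67854}$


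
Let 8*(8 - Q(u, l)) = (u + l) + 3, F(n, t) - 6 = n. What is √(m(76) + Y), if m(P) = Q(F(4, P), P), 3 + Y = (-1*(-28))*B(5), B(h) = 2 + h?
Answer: 7*√62/4 ≈ 13.780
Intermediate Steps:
F(n, t) = 6 + n
Q(u, l) = 61/8 - l/8 - u/8 (Q(u, l) = 8 - ((u + l) + 3)/8 = 8 - ((l + u) + 3)/8 = 8 - (3 + l + u)/8 = 8 + (-3/8 - l/8 - u/8) = 61/8 - l/8 - u/8)
Y = 193 (Y = -3 + (-1*(-28))*(2 + 5) = -3 + 28*7 = -3 + 196 = 193)
m(P) = 51/8 - P/8 (m(P) = 61/8 - P/8 - (6 + 4)/8 = 61/8 - P/8 - ⅛*10 = 61/8 - P/8 - 5/4 = 51/8 - P/8)
√(m(76) + Y) = √((51/8 - ⅛*76) + 193) = √((51/8 - 19/2) + 193) = √(-25/8 + 193) = √(1519/8) = 7*√62/4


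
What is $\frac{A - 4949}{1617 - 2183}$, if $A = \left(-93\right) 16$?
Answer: $\frac{6437}{566} \approx 11.373$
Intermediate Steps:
$A = -1488$
$\frac{A - 4949}{1617 - 2183} = \frac{-1488 - 4949}{1617 - 2183} = - \frac{6437}{-566} = \left(-6437\right) \left(- \frac{1}{566}\right) = \frac{6437}{566}$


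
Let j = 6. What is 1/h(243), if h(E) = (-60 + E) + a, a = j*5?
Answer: 1/213 ≈ 0.0046948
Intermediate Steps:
a = 30 (a = 6*5 = 30)
h(E) = -30 + E (h(E) = (-60 + E) + 30 = -30 + E)
1/h(243) = 1/(-30 + 243) = 1/213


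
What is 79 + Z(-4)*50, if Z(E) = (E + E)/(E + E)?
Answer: 129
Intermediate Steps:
Z(E) = 1 (Z(E) = (2*E)/((2*E)) = (2*E)*(1/(2*E)) = 1)
79 + Z(-4)*50 = 79 + 1*50 = 79 + 50 = 129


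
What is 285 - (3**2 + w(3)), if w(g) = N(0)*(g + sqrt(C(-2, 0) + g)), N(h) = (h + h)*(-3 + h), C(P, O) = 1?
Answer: 276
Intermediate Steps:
N(h) = 2*h*(-3 + h) (N(h) = (2*h)*(-3 + h) = 2*h*(-3 + h))
w(g) = 0 (w(g) = (2*0*(-3 + 0))*(g + sqrt(1 + g)) = (2*0*(-3))*(g + sqrt(1 + g)) = 0*(g + sqrt(1 + g)) = 0)
285 - (3**2 + w(3)) = 285 - (3**2 + 0) = 285 - (9 + 0) = 285 - 1*9 = 285 - 9 = 276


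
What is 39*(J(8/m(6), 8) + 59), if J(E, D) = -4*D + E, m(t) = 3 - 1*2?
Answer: 1365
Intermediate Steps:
m(t) = 1 (m(t) = 3 - 2 = 1)
J(E, D) = E - 4*D
39*(J(8/m(6), 8) + 59) = 39*((8/1 - 4*8) + 59) = 39*((8*1 - 32) + 59) = 39*((8 - 32) + 59) = 39*(-24 + 59) = 39*35 = 1365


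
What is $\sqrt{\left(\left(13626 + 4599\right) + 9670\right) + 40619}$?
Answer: $\sqrt{68514} \approx 261.75$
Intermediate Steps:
$\sqrt{\left(\left(13626 + 4599\right) + 9670\right) + 40619} = \sqrt{\left(18225 + 9670\right) + 40619} = \sqrt{27895 + 40619} = \sqrt{68514}$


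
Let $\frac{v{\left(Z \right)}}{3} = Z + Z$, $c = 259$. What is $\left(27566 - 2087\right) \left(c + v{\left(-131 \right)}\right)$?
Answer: $-13427433$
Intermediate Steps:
$v{\left(Z \right)} = 6 Z$ ($v{\left(Z \right)} = 3 \left(Z + Z\right) = 3 \cdot 2 Z = 6 Z$)
$\left(27566 - 2087\right) \left(c + v{\left(-131 \right)}\right) = \left(27566 - 2087\right) \left(259 + 6 \left(-131\right)\right) = 25479 \left(259 - 786\right) = 25479 \left(-527\right) = -13427433$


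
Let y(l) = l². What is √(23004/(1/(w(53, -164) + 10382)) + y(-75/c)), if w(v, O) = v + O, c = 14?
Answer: 33*√42525001/14 ≈ 15371.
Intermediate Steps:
w(v, O) = O + v
√(23004/(1/(w(53, -164) + 10382)) + y(-75/c)) = √(23004/(1/((-164 + 53) + 10382)) + (-75/14)²) = √(23004/(1/(-111 + 10382)) + (-75*1/14)²) = √(23004/(1/10271) + (-75/14)²) = √(23004/(1/10271) + 5625/196) = √(23004*10271 + 5625/196) = √(236274084 + 5625/196) = √(46309726089/196) = 33*√42525001/14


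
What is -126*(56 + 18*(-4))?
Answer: 2016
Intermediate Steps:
-126*(56 + 18*(-4)) = -126*(56 - 72) = -126*(-16) = 2016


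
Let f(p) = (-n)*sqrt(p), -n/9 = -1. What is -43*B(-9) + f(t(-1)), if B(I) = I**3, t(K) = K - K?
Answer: 31347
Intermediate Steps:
t(K) = 0
n = 9 (n = -9*(-1) = 9)
f(p) = -9*sqrt(p) (f(p) = (-1*9)*sqrt(p) = -9*sqrt(p))
-43*B(-9) + f(t(-1)) = -43*(-9)**3 - 9*sqrt(0) = -43*(-729) - 9*0 = 31347 + 0 = 31347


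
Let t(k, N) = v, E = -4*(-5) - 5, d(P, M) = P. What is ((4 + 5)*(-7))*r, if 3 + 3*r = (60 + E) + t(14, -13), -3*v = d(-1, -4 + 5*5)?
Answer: -1519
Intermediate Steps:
v = 1/3 (v = -1/3*(-1) = 1/3 ≈ 0.33333)
E = 15 (E = 20 - 5 = 15)
t(k, N) = 1/3
r = 217/9 (r = -1 + ((60 + 15) + 1/3)/3 = -1 + (75 + 1/3)/3 = -1 + (1/3)*(226/3) = -1 + 226/9 = 217/9 ≈ 24.111)
((4 + 5)*(-7))*r = ((4 + 5)*(-7))*(217/9) = (9*(-7))*(217/9) = -63*217/9 = -1519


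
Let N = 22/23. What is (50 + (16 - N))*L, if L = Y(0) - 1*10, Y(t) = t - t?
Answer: -14960/23 ≈ -650.43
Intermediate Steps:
N = 22/23 (N = 22*(1/23) = 22/23 ≈ 0.95652)
Y(t) = 0
L = -10 (L = 0 - 1*10 = 0 - 10 = -10)
(50 + (16 - N))*L = (50 + (16 - 1*22/23))*(-10) = (50 + (16 - 22/23))*(-10) = (50 + 346/23)*(-10) = (1496/23)*(-10) = -14960/23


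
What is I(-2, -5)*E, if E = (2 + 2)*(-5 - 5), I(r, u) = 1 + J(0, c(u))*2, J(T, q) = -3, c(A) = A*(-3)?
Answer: 200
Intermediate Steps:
c(A) = -3*A
I(r, u) = -5 (I(r, u) = 1 - 3*2 = 1 - 6 = -5)
E = -40 (E = 4*(-10) = -40)
I(-2, -5)*E = -5*(-40) = 200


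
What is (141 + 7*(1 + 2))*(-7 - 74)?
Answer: -13122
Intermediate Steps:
(141 + 7*(1 + 2))*(-7 - 74) = (141 + 7*3)*(-81) = (141 + 21)*(-81) = 162*(-81) = -13122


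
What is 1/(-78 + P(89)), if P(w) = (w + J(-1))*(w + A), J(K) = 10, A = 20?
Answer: 1/10713 ≈ 9.3344e-5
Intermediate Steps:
P(w) = (10 + w)*(20 + w) (P(w) = (w + 10)*(w + 20) = (10 + w)*(20 + w))
1/(-78 + P(89)) = 1/(-78 + (200 + 89² + 30*89)) = 1/(-78 + (200 + 7921 + 2670)) = 1/(-78 + 10791) = 1/10713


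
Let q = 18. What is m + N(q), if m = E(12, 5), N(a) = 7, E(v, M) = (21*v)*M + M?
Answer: 1272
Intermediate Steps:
E(v, M) = M + 21*M*v (E(v, M) = 21*M*v + M = M + 21*M*v)
m = 1265 (m = 5*(1 + 21*12) = 5*(1 + 252) = 5*253 = 1265)
m + N(q) = 1265 + 7 = 1272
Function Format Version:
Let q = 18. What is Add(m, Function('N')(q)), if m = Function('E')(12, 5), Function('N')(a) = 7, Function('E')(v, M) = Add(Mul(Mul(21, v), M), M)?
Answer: 1272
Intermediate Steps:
Function('E')(v, M) = Add(M, Mul(21, M, v)) (Function('E')(v, M) = Add(Mul(21, M, v), M) = Add(M, Mul(21, M, v)))
m = 1265 (m = Mul(5, Add(1, Mul(21, 12))) = Mul(5, Add(1, 252)) = Mul(5, 253) = 1265)
Add(m, Function('N')(q)) = Add(1265, 7) = 1272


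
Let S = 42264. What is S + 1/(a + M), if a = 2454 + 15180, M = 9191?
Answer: 1133731801/26825 ≈ 42264.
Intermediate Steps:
a = 17634
S + 1/(a + M) = 42264 + 1/(17634 + 9191) = 42264 + 1/26825 = 1133731801/26825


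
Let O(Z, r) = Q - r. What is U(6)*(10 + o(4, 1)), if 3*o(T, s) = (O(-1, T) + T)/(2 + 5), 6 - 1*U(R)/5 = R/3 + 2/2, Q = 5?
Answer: 1075/7 ≈ 153.57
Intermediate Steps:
O(Z, r) = 5 - r
U(R) = 25 - 5*R/3 (U(R) = 30 - 5*(R/3 + 2/2) = 30 - 5*(R*(1/3) + 2*(1/2)) = 30 - 5*(R/3 + 1) = 30 - 5*(1 + R/3) = 30 + (-5 - 5*R/3) = 25 - 5*R/3)
o(T, s) = 5/21 (o(T, s) = (((5 - T) + T)/(2 + 5))/3 = (5/7)/3 = (5*(1/7))/3 = (1/3)*(5/7) = 5/21)
U(6)*(10 + o(4, 1)) = (25 - 5/3*6)*(10 + 5/21) = (25 - 10)*(215/21) = 15*(215/21) = 1075/7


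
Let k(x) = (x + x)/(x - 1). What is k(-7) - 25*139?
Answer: -13893/4 ≈ -3473.3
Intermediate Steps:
k(x) = 2*x/(-1 + x) (k(x) = (2*x)/(-1 + x) = 2*x/(-1 + x))
k(-7) - 25*139 = 2*(-7)/(-1 - 7) - 25*139 = 2*(-7)/(-8) - 3475 = 2*(-7)*(-⅛) - 3475 = 7/4 - 3475 = -13893/4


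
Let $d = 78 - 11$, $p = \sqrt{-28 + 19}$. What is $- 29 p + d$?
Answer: $67 - 87 i \approx 67.0 - 87.0 i$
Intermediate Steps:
$p = 3 i$ ($p = \sqrt{-9} = 3 i \approx 3.0 i$)
$d = 67$
$- 29 p + d = - 29 \cdot 3 i + 67 = - 87 i + 67 = 67 - 87 i$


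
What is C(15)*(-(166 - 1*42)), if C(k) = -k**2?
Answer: 27900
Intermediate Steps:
C(15)*(-(166 - 1*42)) = (-1*15**2)*(-(166 - 1*42)) = (-1*225)*(-(166 - 42)) = -(-225)*124 = -225*(-124) = 27900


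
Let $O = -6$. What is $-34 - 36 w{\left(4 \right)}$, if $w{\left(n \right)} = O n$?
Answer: $830$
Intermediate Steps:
$w{\left(n \right)} = - 6 n$
$-34 - 36 w{\left(4 \right)} = -34 - 36 \left(\left(-6\right) 4\right) = -34 - -864 = -34 + 864 = 830$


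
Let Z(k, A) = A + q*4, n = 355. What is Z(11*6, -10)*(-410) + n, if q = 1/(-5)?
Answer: 4783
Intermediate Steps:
q = -⅕ (q = 1*(-⅕) = -⅕ ≈ -0.20000)
Z(k, A) = -⅘ + A (Z(k, A) = A - ⅕*4 = A - ⅘ = -⅘ + A)
Z(11*6, -10)*(-410) + n = (-⅘ - 10)*(-410) + 355 = -54/5*(-410) + 355 = 4428 + 355 = 4783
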